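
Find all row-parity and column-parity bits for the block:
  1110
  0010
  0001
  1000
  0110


Row parities: 11110
Column parities: 0011

Row P: 11110, Col P: 0011, Corner: 0


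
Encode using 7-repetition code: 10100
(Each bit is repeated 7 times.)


Each bit -> 7 copies

11111110000000111111100000000000000


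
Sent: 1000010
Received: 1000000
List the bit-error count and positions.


XOR: 0000010

1 error(s) at position(s): 5


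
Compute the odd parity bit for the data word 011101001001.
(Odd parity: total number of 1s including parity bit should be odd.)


Number of 1s in data: 6
Parity bit: 1

1


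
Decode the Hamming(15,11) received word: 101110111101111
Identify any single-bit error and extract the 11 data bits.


Syndrome = 15: error at position 15

Data: 11011101110 (corrected bit 15)


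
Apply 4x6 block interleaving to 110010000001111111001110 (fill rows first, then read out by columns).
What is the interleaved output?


Matrix:
  110010
  000001
  111111
  001110
Read columns: 101010100011001110110110

101010100011001110110110


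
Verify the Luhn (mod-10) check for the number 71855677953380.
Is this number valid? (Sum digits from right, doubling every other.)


Luhn sum = 67
67 mod 10 = 7

Invalid (Luhn sum mod 10 = 7)


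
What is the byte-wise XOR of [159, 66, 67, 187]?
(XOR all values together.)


XOR chain: 159 ^ 66 ^ 67 ^ 187 = 37

37


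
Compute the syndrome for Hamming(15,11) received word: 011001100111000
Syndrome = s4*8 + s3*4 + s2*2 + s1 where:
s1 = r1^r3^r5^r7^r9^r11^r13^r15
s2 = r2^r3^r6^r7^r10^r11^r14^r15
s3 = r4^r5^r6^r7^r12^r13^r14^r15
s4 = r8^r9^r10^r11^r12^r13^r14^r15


s1=1, s2=0, s3=1, s4=1

Syndrome = 13 (error at position 13)


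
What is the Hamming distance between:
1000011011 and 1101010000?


XOR: 0101001011
Count of 1s: 5

5


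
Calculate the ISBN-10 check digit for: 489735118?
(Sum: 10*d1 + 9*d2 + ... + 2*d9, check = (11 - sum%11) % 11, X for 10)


Weighted sum: 299
299 mod 11 = 2

Check digit: 9


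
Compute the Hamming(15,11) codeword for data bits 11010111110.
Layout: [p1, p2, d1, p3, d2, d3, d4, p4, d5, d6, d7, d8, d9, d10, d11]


Parity bits: p1=1, p2=1, p3=1, p4=1

111110110111110


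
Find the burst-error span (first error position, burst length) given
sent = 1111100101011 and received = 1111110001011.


XOR: 0000010100000

Burst at position 5, length 3


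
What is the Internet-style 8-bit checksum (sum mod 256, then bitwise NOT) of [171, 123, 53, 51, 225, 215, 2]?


Sum = 840 mod 256 = 72
Complement = 183

183


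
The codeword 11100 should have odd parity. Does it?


Number of 1s: 3

Yes, parity is correct (3 ones)


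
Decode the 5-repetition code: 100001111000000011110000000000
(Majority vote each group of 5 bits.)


Groups: 10000, 11110, 00000, 01111, 00000, 00000
Majority votes: 010100

010100


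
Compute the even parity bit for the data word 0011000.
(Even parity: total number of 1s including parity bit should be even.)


Number of 1s in data: 2
Parity bit: 0

0


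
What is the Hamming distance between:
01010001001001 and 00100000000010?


XOR: 01110001001011
Count of 1s: 7

7


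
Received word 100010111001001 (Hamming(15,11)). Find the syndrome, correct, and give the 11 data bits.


Syndrome = 1: error at position 1

Data: 01011001001 (corrected bit 1)


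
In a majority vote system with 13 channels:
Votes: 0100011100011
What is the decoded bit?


Ones: 6 out of 13
Threshold: 7

0 (6/13 voted 1)


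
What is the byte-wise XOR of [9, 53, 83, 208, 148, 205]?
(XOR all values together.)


XOR chain: 9 ^ 53 ^ 83 ^ 208 ^ 148 ^ 205 = 230

230


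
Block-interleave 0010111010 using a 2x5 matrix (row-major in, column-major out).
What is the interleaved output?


Matrix:
  00101
  11010
Read columns: 0101100110

0101100110


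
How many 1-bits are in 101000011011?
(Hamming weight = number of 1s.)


Counting 1s in 101000011011

6


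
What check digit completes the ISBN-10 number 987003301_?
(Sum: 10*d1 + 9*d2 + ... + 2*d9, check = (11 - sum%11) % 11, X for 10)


Weighted sum: 247
247 mod 11 = 5

Check digit: 6


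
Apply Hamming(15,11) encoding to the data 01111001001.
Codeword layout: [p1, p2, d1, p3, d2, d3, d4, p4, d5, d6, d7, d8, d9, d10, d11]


Parity bits: p1=0, p2=1, p3=1, p4=1

010111111001001


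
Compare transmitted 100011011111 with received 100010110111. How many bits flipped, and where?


XOR: 000001101000

3 error(s) at position(s): 5, 6, 8


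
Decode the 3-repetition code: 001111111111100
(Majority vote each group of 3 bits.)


Groups: 001, 111, 111, 111, 100
Majority votes: 01110

01110


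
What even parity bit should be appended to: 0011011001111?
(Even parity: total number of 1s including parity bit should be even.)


Number of 1s in data: 8
Parity bit: 0

0


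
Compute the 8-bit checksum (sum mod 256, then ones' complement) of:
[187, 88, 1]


Sum = 276 mod 256 = 20
Complement = 235

235


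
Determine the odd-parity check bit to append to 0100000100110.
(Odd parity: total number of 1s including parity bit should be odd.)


Number of 1s in data: 4
Parity bit: 1

1


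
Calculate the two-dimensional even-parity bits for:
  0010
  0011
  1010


Row parities: 100
Column parities: 1011

Row P: 100, Col P: 1011, Corner: 1


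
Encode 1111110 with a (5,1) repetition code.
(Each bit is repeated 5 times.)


Each bit -> 5 copies

11111111111111111111111111111100000


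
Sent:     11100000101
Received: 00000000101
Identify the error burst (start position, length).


XOR: 11100000000

Burst at position 0, length 3


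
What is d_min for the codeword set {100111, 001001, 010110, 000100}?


Comparing all pairs, minimum distance: 2
Can detect 1 errors, correct 0 errors

2


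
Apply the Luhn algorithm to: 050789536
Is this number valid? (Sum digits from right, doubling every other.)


Luhn sum = 40
40 mod 10 = 0

Valid (Luhn sum mod 10 = 0)


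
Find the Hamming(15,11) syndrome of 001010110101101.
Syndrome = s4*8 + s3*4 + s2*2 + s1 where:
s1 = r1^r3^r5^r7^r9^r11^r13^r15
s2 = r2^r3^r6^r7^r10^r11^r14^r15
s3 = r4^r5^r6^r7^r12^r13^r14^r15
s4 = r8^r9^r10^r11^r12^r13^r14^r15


s1=1, s2=0, s3=1, s4=1

Syndrome = 13 (error at position 13)


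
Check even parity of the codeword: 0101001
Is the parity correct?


Number of 1s: 3

No, parity error (3 ones)


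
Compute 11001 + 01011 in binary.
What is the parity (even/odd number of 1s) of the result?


11001 = 25
01011 = 11
Sum = 36 = 100100
1s count = 2

even parity (2 ones in 100100)


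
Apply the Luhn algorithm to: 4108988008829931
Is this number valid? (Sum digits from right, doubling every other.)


Luhn sum = 83
83 mod 10 = 3

Invalid (Luhn sum mod 10 = 3)


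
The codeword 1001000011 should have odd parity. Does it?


Number of 1s: 4

No, parity error (4 ones)


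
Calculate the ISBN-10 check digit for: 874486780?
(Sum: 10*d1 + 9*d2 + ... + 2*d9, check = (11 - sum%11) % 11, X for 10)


Weighted sum: 333
333 mod 11 = 3

Check digit: 8


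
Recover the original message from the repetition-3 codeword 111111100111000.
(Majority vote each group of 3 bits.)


Groups: 111, 111, 100, 111, 000
Majority votes: 11010

11010


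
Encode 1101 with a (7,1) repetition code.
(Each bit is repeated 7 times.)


Each bit -> 7 copies

1111111111111100000001111111


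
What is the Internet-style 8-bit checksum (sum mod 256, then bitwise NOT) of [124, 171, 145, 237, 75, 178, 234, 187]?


Sum = 1351 mod 256 = 71
Complement = 184

184


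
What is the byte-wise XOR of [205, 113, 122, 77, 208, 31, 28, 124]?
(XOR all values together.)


XOR chain: 205 ^ 113 ^ 122 ^ 77 ^ 208 ^ 31 ^ 28 ^ 124 = 36

36


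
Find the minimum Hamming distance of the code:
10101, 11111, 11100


Comparing all pairs, minimum distance: 2
Can detect 1 errors, correct 0 errors

2


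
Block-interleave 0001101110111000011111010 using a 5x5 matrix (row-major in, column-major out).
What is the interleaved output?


Matrix:
  00011
  01110
  11100
  00111
  11010
Read columns: 0010101101011101101110010

0010101101011101101110010


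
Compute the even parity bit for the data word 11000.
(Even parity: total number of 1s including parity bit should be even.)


Number of 1s in data: 2
Parity bit: 0

0


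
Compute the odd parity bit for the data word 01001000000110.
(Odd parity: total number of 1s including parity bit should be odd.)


Number of 1s in data: 4
Parity bit: 1

1


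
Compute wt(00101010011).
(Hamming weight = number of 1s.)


Counting 1s in 00101010011

5


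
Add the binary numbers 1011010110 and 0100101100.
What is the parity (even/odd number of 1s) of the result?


1011010110 = 726
0100101100 = 300
Sum = 1026 = 10000000010
1s count = 2

even parity (2 ones in 10000000010)


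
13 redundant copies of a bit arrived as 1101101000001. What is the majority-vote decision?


Ones: 6 out of 13
Threshold: 7

0 (6/13 voted 1)


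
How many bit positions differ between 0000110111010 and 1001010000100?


XOR: 1001100111110
Count of 1s: 8

8


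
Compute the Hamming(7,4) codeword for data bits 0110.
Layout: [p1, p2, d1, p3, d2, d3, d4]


Parity bits: p1=1, p2=1, p3=0

1100110


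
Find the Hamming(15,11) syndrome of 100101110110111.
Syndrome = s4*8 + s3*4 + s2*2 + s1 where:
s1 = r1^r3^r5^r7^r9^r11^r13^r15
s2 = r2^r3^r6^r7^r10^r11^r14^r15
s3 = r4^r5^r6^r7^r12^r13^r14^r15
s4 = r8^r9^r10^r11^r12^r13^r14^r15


s1=1, s2=0, s3=0, s4=0

Syndrome = 1 (error at position 1)


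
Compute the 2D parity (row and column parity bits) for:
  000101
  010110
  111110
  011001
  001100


Row parities: 01110
Column parities: 111000

Row P: 01110, Col P: 111000, Corner: 1


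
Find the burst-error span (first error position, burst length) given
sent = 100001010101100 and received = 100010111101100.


XOR: 000011101000000

Burst at position 4, length 5


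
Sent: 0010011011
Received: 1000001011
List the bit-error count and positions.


XOR: 1010010000

3 error(s) at position(s): 0, 2, 5


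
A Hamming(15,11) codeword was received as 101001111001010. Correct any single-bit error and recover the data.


Syndrome = 0: no error detected

Data: 10111001010 (no errors)


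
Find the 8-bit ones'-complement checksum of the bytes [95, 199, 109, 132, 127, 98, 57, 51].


Sum = 868 mod 256 = 100
Complement = 155

155


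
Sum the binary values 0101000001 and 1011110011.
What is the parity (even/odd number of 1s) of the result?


0101000001 = 321
1011110011 = 755
Sum = 1076 = 10000110100
1s count = 4

even parity (4 ones in 10000110100)


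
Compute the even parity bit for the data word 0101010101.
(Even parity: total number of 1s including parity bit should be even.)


Number of 1s in data: 5
Parity bit: 1

1


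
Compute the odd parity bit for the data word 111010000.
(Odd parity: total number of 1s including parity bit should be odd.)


Number of 1s in data: 4
Parity bit: 1

1


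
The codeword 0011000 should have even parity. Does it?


Number of 1s: 2

Yes, parity is correct (2 ones)


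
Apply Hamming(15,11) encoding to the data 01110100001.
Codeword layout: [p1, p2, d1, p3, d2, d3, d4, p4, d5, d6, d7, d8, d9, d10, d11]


Parity bits: p1=1, p2=0, p3=0, p4=0

100011100100001


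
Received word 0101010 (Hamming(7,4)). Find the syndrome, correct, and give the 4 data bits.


Syndrome = 0: no error detected

Data: 0010 (no errors)


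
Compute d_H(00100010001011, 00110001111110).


XOR: 00010011110101
Count of 1s: 7

7


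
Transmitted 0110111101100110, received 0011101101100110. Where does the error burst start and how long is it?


XOR: 0101010000000000

Burst at position 1, length 5


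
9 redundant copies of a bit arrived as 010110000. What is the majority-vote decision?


Ones: 3 out of 9
Threshold: 5

0 (3/9 voted 1)


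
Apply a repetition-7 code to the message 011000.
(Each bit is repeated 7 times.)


Each bit -> 7 copies

000000011111111111111000000000000000000000


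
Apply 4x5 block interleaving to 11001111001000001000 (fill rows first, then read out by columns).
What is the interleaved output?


Matrix:
  11001
  11100
  10000
  01000
Read columns: 11101101010000001000

11101101010000001000


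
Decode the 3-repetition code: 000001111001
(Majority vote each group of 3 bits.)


Groups: 000, 001, 111, 001
Majority votes: 0010

0010


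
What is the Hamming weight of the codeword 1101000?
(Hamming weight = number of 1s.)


Counting 1s in 1101000

3


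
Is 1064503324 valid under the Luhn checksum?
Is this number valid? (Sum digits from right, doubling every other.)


Luhn sum = 27
27 mod 10 = 7

Invalid (Luhn sum mod 10 = 7)


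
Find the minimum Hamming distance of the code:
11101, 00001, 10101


Comparing all pairs, minimum distance: 1
Can detect 0 errors, correct 0 errors

1


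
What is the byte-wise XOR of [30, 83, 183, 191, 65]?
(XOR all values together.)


XOR chain: 30 ^ 83 ^ 183 ^ 191 ^ 65 = 4

4


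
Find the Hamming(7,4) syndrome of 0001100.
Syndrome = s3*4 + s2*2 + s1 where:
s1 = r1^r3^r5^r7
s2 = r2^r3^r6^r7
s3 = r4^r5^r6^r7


s1=1, s2=0, s3=0

Syndrome = 1 (error at position 1)


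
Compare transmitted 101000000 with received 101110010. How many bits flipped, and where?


XOR: 000110010

3 error(s) at position(s): 3, 4, 7


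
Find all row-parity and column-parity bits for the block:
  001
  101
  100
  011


Row parities: 1010
Column parities: 011

Row P: 1010, Col P: 011, Corner: 0


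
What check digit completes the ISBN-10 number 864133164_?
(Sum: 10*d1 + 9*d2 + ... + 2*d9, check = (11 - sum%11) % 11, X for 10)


Weighted sum: 236
236 mod 11 = 5

Check digit: 6


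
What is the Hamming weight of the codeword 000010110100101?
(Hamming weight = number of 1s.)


Counting 1s in 000010110100101

6


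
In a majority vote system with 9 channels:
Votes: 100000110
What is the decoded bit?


Ones: 3 out of 9
Threshold: 5

0 (3/9 voted 1)


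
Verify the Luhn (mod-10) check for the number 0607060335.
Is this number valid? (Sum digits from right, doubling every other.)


Luhn sum = 33
33 mod 10 = 3

Invalid (Luhn sum mod 10 = 3)


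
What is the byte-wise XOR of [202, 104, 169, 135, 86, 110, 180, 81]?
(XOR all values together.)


XOR chain: 202 ^ 104 ^ 169 ^ 135 ^ 86 ^ 110 ^ 180 ^ 81 = 81

81


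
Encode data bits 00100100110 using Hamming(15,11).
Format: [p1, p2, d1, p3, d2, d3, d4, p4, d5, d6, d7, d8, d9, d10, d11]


Parity bits: p1=1, p2=1, p3=1, p4=1

110101010100110


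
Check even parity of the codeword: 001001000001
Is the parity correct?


Number of 1s: 3

No, parity error (3 ones)


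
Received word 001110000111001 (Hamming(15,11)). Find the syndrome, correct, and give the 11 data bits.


Syndrome = 0: no error detected

Data: 11000111001 (no errors)


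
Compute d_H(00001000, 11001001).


XOR: 11000001
Count of 1s: 3

3


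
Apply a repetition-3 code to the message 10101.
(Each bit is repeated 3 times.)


Each bit -> 3 copies

111000111000111


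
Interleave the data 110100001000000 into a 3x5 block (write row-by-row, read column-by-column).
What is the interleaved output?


Matrix:
  11010
  00010
  00000
Read columns: 100100000110000

100100000110000


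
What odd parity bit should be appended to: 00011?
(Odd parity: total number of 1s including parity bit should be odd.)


Number of 1s in data: 2
Parity bit: 1

1


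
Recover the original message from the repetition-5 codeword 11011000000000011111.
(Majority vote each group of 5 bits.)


Groups: 11011, 00000, 00000, 11111
Majority votes: 1001

1001


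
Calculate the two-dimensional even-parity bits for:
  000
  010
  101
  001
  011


Row parities: 01010
Column parities: 101

Row P: 01010, Col P: 101, Corner: 0


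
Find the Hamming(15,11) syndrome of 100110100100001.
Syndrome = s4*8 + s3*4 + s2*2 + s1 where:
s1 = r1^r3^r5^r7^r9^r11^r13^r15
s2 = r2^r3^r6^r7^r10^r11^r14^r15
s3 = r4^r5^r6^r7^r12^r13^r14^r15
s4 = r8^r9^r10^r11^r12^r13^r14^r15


s1=0, s2=1, s3=0, s4=0

Syndrome = 2 (error at position 2)


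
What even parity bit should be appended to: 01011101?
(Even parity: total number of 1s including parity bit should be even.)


Number of 1s in data: 5
Parity bit: 1

1


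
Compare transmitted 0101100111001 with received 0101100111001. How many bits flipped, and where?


XOR: 0000000000000

0 errors (received matches sent)


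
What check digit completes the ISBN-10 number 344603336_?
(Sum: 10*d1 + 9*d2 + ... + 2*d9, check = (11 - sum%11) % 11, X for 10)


Weighted sum: 188
188 mod 11 = 1

Check digit: X


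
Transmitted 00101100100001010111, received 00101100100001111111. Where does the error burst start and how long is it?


XOR: 00000000000000101000

Burst at position 14, length 3


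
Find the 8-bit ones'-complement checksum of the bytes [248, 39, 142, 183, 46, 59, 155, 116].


Sum = 988 mod 256 = 220
Complement = 35

35


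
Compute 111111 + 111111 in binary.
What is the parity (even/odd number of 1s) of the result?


111111 = 63
111111 = 63
Sum = 126 = 1111110
1s count = 6

even parity (6 ones in 1111110)


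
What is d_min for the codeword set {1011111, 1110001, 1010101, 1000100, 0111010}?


Comparing all pairs, minimum distance: 2
Can detect 1 errors, correct 0 errors

2


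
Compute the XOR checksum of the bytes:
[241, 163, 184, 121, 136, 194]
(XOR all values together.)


XOR chain: 241 ^ 163 ^ 184 ^ 121 ^ 136 ^ 194 = 217

217


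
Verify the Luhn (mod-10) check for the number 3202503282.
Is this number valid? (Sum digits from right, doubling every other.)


Luhn sum = 28
28 mod 10 = 8

Invalid (Luhn sum mod 10 = 8)


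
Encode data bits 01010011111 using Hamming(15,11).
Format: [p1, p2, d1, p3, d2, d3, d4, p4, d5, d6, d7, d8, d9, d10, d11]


Parity bits: p1=1, p2=0, p3=0, p4=1

100010110011111


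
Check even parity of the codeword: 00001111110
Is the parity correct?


Number of 1s: 6

Yes, parity is correct (6 ones)


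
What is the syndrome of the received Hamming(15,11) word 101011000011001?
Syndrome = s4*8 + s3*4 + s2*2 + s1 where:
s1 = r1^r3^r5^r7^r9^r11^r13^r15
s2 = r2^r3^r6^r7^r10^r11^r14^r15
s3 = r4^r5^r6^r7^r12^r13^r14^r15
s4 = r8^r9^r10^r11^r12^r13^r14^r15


s1=1, s2=0, s3=0, s4=1

Syndrome = 9 (error at position 9)


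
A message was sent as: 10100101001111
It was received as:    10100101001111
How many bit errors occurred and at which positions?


XOR: 00000000000000

0 errors (received matches sent)


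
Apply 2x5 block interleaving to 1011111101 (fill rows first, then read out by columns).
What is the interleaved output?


Matrix:
  10111
  11101
Read columns: 1101111011

1101111011


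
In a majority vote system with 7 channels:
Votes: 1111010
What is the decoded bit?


Ones: 5 out of 7
Threshold: 4

1 (5/7 voted 1)


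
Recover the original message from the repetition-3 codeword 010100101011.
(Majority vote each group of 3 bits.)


Groups: 010, 100, 101, 011
Majority votes: 0011

0011


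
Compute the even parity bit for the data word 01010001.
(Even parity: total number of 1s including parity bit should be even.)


Number of 1s in data: 3
Parity bit: 1

1


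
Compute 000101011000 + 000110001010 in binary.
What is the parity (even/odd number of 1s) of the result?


000101011000 = 344
000110001010 = 394
Sum = 738 = 1011100010
1s count = 5

odd parity (5 ones in 1011100010)


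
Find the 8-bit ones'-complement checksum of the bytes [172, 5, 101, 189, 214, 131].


Sum = 812 mod 256 = 44
Complement = 211

211


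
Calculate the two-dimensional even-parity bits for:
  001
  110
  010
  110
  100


Row parities: 10101
Column parities: 111

Row P: 10101, Col P: 111, Corner: 1


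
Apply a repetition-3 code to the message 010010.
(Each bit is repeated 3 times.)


Each bit -> 3 copies

000111000000111000


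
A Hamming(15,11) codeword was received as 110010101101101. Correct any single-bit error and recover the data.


Syndrome = 12: error at position 12

Data: 01011100101 (corrected bit 12)


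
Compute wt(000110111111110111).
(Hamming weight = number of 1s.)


Counting 1s in 000110111111110111

13


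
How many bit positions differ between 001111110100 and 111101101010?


XOR: 110010011110
Count of 1s: 7

7


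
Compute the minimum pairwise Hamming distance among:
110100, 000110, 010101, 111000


Comparing all pairs, minimum distance: 2
Can detect 1 errors, correct 0 errors

2


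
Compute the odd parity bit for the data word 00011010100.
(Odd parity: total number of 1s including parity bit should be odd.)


Number of 1s in data: 4
Parity bit: 1

1


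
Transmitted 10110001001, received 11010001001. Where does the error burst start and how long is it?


XOR: 01100000000

Burst at position 1, length 2


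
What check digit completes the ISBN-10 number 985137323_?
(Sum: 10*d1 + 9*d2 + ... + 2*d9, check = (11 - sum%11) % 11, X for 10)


Weighted sum: 286
286 mod 11 = 0

Check digit: 0


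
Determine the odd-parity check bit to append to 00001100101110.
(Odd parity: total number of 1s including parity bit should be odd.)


Number of 1s in data: 6
Parity bit: 1

1


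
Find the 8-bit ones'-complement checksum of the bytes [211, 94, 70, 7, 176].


Sum = 558 mod 256 = 46
Complement = 209

209


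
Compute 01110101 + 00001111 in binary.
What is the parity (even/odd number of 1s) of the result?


01110101 = 117
00001111 = 15
Sum = 132 = 10000100
1s count = 2

even parity (2 ones in 10000100)


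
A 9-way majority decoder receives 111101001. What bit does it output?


Ones: 6 out of 9
Threshold: 5

1 (6/9 voted 1)


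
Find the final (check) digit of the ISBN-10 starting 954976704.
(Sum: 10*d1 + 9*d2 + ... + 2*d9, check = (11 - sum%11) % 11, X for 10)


Weighted sum: 338
338 mod 11 = 8

Check digit: 3


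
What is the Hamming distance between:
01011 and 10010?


XOR: 11001
Count of 1s: 3

3


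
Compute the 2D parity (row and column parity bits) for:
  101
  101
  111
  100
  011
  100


Row parities: 001101
Column parities: 100

Row P: 001101, Col P: 100, Corner: 1


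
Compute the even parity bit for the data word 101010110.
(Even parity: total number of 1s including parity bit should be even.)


Number of 1s in data: 5
Parity bit: 1

1


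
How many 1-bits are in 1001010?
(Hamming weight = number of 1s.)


Counting 1s in 1001010

3


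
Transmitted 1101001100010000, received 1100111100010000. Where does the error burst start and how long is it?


XOR: 0001110000000000

Burst at position 3, length 3


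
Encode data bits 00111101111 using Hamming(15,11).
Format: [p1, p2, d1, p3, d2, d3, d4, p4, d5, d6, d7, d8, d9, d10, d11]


Parity bits: p1=0, p2=1, p3=0, p4=0

010001101101111


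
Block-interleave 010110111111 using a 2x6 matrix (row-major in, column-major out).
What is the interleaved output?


Matrix:
  010110
  111111
Read columns: 011101111101

011101111101


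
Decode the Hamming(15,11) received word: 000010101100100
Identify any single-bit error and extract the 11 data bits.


Syndrome = 12: error at position 12

Data: 01011101100 (corrected bit 12)


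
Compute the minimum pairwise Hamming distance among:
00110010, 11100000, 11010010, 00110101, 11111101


Comparing all pairs, minimum distance: 3
Can detect 2 errors, correct 1 errors

3


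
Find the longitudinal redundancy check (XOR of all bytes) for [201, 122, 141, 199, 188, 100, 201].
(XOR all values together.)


XOR chain: 201 ^ 122 ^ 141 ^ 199 ^ 188 ^ 100 ^ 201 = 232

232


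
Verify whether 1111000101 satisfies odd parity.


Number of 1s: 6

No, parity error (6 ones)


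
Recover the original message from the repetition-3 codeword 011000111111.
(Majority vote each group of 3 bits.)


Groups: 011, 000, 111, 111
Majority votes: 1011

1011


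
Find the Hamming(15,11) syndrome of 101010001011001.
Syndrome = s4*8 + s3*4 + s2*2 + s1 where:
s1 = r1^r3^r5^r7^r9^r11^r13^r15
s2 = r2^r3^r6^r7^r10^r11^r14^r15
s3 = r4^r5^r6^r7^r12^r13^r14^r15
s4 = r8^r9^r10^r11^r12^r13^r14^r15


s1=0, s2=1, s3=1, s4=0

Syndrome = 6 (error at position 6)


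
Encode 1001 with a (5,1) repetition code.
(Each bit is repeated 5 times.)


Each bit -> 5 copies

11111000000000011111


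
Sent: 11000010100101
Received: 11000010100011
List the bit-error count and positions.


XOR: 00000000000110

2 error(s) at position(s): 11, 12


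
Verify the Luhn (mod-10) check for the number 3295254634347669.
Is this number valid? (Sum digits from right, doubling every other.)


Luhn sum = 88
88 mod 10 = 8

Invalid (Luhn sum mod 10 = 8)


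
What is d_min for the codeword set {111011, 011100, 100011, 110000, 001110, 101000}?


Comparing all pairs, minimum distance: 2
Can detect 1 errors, correct 0 errors

2


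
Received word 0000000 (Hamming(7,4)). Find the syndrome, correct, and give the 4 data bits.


Syndrome = 0: no error detected

Data: 0000 (no errors)


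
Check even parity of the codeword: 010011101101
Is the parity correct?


Number of 1s: 7

No, parity error (7 ones)


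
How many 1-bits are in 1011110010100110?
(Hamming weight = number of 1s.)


Counting 1s in 1011110010100110

9


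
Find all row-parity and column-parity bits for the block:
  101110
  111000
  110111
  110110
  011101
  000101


Row parities: 011000
Column parities: 001111

Row P: 011000, Col P: 001111, Corner: 0


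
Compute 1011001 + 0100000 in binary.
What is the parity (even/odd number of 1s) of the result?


1011001 = 89
0100000 = 32
Sum = 121 = 1111001
1s count = 5

odd parity (5 ones in 1111001)


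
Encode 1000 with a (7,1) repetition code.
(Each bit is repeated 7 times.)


Each bit -> 7 copies

1111111000000000000000000000


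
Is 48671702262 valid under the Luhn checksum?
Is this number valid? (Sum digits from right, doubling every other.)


Luhn sum = 39
39 mod 10 = 9

Invalid (Luhn sum mod 10 = 9)


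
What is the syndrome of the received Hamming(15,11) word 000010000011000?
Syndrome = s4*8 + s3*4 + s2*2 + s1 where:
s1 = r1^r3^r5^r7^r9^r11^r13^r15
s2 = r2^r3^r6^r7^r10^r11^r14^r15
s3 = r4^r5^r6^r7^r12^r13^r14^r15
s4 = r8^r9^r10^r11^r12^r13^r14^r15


s1=0, s2=1, s3=0, s4=0

Syndrome = 2 (error at position 2)


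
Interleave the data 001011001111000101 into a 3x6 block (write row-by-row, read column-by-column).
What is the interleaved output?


Matrix:
  001011
  001111
  000101
Read columns: 000000110011110111

000000110011110111


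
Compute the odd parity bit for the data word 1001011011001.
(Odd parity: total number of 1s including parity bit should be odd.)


Number of 1s in data: 7
Parity bit: 0

0


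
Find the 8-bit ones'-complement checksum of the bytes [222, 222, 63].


Sum = 507 mod 256 = 251
Complement = 4

4


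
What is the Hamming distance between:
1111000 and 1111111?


XOR: 0000111
Count of 1s: 3

3


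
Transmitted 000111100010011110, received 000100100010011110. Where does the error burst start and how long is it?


XOR: 000011000000000000

Burst at position 4, length 2


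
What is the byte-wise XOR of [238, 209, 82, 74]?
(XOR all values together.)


XOR chain: 238 ^ 209 ^ 82 ^ 74 = 39

39


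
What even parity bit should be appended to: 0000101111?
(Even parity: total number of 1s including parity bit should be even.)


Number of 1s in data: 5
Parity bit: 1

1


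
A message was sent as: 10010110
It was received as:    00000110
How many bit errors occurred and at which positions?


XOR: 10010000

2 error(s) at position(s): 0, 3


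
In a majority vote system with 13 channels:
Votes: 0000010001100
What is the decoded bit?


Ones: 3 out of 13
Threshold: 7

0 (3/13 voted 1)


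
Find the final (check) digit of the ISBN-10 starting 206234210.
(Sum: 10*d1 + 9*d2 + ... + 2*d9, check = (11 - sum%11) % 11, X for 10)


Weighted sum: 131
131 mod 11 = 10

Check digit: 1


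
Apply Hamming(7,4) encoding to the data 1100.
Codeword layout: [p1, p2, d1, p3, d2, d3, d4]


Parity bits: p1=0, p2=1, p3=1

0111100


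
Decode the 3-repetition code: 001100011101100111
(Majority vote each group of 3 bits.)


Groups: 001, 100, 011, 101, 100, 111
Majority votes: 001101

001101


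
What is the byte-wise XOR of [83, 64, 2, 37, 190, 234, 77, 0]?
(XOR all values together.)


XOR chain: 83 ^ 64 ^ 2 ^ 37 ^ 190 ^ 234 ^ 77 ^ 0 = 45

45


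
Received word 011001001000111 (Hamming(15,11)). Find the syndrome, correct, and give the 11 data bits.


Syndrome = 2: error at position 2

Data: 10101000111 (corrected bit 2)


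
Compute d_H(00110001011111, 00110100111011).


XOR: 00000101100100
Count of 1s: 4

4


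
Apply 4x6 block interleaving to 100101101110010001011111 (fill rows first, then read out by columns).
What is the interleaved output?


Matrix:
  100101
  101110
  010001
  011111
Read columns: 110000110101110101011011

110000110101110101011011


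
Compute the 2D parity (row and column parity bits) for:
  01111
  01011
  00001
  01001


Row parities: 0110
Column parities: 01100

Row P: 0110, Col P: 01100, Corner: 0


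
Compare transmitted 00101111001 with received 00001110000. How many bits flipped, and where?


XOR: 00100001001

3 error(s) at position(s): 2, 7, 10


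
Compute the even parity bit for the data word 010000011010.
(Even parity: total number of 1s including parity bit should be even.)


Number of 1s in data: 4
Parity bit: 0

0


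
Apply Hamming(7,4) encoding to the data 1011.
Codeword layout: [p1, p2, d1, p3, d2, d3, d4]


Parity bits: p1=0, p2=1, p3=0

0110011


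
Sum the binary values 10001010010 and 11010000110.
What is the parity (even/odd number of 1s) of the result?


10001010010 = 1106
11010000110 = 1670
Sum = 2776 = 101011011000
1s count = 6

even parity (6 ones in 101011011000)


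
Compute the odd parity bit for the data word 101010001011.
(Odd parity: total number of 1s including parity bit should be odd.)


Number of 1s in data: 6
Parity bit: 1

1


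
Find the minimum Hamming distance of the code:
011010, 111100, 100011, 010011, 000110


Comparing all pairs, minimum distance: 2
Can detect 1 errors, correct 0 errors

2


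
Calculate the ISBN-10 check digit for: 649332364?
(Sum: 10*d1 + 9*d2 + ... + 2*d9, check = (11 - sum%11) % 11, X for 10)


Weighted sum: 255
255 mod 11 = 2

Check digit: 9


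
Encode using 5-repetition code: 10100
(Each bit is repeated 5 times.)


Each bit -> 5 copies

1111100000111110000000000


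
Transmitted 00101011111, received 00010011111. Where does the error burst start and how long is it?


XOR: 00111000000

Burst at position 2, length 3


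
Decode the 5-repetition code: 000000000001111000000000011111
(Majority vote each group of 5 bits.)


Groups: 00000, 00000, 01111, 00000, 00000, 11111
Majority votes: 001001

001001


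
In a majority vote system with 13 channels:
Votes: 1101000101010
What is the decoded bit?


Ones: 6 out of 13
Threshold: 7

0 (6/13 voted 1)


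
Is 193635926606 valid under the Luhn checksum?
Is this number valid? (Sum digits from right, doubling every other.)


Luhn sum = 60
60 mod 10 = 0

Valid (Luhn sum mod 10 = 0)


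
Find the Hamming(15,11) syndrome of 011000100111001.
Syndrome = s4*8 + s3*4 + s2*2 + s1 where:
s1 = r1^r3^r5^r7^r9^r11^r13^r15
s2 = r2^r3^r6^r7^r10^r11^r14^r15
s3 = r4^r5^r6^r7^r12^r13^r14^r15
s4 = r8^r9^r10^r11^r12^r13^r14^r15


s1=0, s2=0, s3=1, s4=0

Syndrome = 4 (error at position 4)


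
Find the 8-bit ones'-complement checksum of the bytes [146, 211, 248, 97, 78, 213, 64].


Sum = 1057 mod 256 = 33
Complement = 222

222


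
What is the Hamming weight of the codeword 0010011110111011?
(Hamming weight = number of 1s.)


Counting 1s in 0010011110111011

10


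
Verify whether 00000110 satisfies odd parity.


Number of 1s: 2

No, parity error (2 ones)


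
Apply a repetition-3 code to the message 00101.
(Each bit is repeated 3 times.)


Each bit -> 3 copies

000000111000111


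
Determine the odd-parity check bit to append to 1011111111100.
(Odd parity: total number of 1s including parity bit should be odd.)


Number of 1s in data: 10
Parity bit: 1

1


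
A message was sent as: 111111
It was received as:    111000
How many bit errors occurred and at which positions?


XOR: 000111

3 error(s) at position(s): 3, 4, 5


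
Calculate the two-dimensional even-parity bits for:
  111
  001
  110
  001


Row parities: 1101
Column parities: 001

Row P: 1101, Col P: 001, Corner: 1


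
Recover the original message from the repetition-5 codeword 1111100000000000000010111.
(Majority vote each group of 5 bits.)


Groups: 11111, 00000, 00000, 00000, 10111
Majority votes: 10001

10001


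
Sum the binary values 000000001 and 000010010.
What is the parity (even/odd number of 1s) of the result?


000000001 = 1
000010010 = 18
Sum = 19 = 10011
1s count = 3

odd parity (3 ones in 10011)


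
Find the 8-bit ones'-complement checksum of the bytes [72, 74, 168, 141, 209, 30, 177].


Sum = 871 mod 256 = 103
Complement = 152

152


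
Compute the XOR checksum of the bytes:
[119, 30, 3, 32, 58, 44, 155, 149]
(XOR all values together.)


XOR chain: 119 ^ 30 ^ 3 ^ 32 ^ 58 ^ 44 ^ 155 ^ 149 = 82

82


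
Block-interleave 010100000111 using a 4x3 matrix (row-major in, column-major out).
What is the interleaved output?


Matrix:
  010
  100
  000
  111
Read columns: 010110010001

010110010001


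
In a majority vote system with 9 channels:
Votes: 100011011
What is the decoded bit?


Ones: 5 out of 9
Threshold: 5

1 (5/9 voted 1)


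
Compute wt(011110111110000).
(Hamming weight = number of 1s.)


Counting 1s in 011110111110000

9


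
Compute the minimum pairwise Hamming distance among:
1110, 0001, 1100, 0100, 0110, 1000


Comparing all pairs, minimum distance: 1
Can detect 0 errors, correct 0 errors

1


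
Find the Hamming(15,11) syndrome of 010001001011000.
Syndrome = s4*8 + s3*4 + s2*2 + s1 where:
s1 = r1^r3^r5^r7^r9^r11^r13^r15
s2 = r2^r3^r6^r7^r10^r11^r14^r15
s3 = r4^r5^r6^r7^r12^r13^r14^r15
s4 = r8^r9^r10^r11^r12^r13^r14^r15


s1=0, s2=1, s3=0, s4=1

Syndrome = 10 (error at position 10)


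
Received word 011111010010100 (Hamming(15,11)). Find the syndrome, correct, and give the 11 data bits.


Syndrome = 8: error at position 8

Data: 11100010100 (corrected bit 8)


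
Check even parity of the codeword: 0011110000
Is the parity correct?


Number of 1s: 4

Yes, parity is correct (4 ones)


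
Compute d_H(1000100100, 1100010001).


XOR: 0100110101
Count of 1s: 5

5


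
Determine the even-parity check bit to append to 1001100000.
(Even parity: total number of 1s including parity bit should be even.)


Number of 1s in data: 3
Parity bit: 1

1


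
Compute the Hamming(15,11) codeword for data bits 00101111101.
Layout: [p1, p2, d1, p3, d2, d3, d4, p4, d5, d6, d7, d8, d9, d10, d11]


Parity bits: p1=0, p2=0, p3=0, p4=0

000001001111101


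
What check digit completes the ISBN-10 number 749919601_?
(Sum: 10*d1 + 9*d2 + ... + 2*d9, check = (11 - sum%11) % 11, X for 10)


Weighted sum: 318
318 mod 11 = 10

Check digit: 1


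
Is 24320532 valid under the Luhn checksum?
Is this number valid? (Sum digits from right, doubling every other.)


Luhn sum = 29
29 mod 10 = 9

Invalid (Luhn sum mod 10 = 9)


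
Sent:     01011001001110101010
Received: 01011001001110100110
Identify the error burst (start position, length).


XOR: 00000000000000001100

Burst at position 16, length 2


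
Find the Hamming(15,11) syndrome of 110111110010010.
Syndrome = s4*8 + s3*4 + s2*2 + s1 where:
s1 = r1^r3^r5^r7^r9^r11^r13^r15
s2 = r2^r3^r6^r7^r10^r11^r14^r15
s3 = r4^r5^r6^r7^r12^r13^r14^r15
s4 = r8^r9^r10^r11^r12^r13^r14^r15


s1=0, s2=1, s3=1, s4=1

Syndrome = 14 (error at position 14)


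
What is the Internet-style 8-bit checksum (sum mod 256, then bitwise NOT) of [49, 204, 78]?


Sum = 331 mod 256 = 75
Complement = 180

180


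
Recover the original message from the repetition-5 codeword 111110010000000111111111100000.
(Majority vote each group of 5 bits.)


Groups: 11111, 00100, 00000, 11111, 11111, 00000
Majority votes: 100110

100110


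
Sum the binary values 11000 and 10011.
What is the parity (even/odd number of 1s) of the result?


11000 = 24
10011 = 19
Sum = 43 = 101011
1s count = 4

even parity (4 ones in 101011)


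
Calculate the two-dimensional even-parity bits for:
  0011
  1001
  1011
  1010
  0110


Row parities: 00100
Column parities: 1101

Row P: 00100, Col P: 1101, Corner: 1


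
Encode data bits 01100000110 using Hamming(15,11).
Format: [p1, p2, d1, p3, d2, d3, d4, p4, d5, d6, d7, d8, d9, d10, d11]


Parity bits: p1=0, p2=0, p3=0, p4=0

000011000000110


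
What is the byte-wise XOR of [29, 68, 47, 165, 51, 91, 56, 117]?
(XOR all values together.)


XOR chain: 29 ^ 68 ^ 47 ^ 165 ^ 51 ^ 91 ^ 56 ^ 117 = 246

246


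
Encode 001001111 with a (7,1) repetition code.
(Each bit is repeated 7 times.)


Each bit -> 7 copies

000000000000001111111000000000000001111111111111111111111111111


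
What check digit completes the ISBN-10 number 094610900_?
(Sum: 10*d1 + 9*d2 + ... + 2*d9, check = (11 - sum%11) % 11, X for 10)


Weighted sum: 197
197 mod 11 = 10

Check digit: 1


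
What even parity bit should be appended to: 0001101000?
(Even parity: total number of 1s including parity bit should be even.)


Number of 1s in data: 3
Parity bit: 1

1


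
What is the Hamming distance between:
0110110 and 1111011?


XOR: 1001101
Count of 1s: 4

4


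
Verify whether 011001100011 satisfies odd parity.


Number of 1s: 6

No, parity error (6 ones)


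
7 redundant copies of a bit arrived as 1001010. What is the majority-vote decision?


Ones: 3 out of 7
Threshold: 4

0 (3/7 voted 1)


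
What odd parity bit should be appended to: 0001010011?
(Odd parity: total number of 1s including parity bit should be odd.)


Number of 1s in data: 4
Parity bit: 1

1


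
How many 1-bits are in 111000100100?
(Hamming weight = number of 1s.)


Counting 1s in 111000100100

5


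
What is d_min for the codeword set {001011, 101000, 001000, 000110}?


Comparing all pairs, minimum distance: 1
Can detect 0 errors, correct 0 errors

1


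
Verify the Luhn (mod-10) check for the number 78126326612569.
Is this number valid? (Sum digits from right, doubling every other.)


Luhn sum = 58
58 mod 10 = 8

Invalid (Luhn sum mod 10 = 8)


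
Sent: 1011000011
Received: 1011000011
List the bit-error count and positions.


XOR: 0000000000

0 errors (received matches sent)


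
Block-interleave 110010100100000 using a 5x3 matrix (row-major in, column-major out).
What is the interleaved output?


Matrix:
  110
  010
  100
  100
  000
Read columns: 101101100000000

101101100000000


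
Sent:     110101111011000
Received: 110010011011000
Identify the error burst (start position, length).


XOR: 000111100000000

Burst at position 3, length 4


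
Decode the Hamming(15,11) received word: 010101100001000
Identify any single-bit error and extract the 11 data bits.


Syndrome = 11: error at position 11

Data: 00110011000 (corrected bit 11)
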